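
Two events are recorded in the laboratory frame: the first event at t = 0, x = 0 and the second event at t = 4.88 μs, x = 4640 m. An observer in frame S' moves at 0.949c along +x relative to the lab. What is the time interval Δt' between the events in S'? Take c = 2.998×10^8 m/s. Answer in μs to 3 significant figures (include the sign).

γ = 1/√(1 − 0.949²) = 3.1718
Δt' = γ(Δt − vΔx/c²) = 3.1718 × (4.88 μs − 0.949×4640 m / (2.998×10^8 m/s))
= 3.1718 × (-9.8077 μs) = -31.1 μs

Δt' ≈ -31.1 μs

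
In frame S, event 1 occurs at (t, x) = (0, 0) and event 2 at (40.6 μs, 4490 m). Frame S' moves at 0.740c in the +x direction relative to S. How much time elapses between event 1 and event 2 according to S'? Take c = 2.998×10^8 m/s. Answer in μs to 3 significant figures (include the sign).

Δt' ≈ 43.9 μs

γ = 1/√(1 − 0.740²) = 1.4868
Δt' = γ(Δt − vΔx/c²) = 1.4868 × (40.6 μs − 0.740×4490 m / (2.998×10^8 m/s))
= 1.4868 × (29.517 μs) = 43.9 μs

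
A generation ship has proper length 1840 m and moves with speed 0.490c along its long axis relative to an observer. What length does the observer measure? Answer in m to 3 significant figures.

γ = 1/√(1 − 0.490²) = 1.1472
Length contraction: L = L₀/γ = 1840/1.1472 = 1600 m

L ≈ 1600 m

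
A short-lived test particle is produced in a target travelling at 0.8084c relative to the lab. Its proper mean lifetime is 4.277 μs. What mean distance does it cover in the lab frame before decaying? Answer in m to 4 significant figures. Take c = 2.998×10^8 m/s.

d ≈ 1761 m

γ = 1/√(1 − 0.8084²) = 1.69885
Dilated lifetime: Δt = γτ₀ = 1.69885 × 4.277 μs = 7.26598 μs
d = vΔt = 0.8084c × 7.26598 μs = 2.42358×10^8 m/s × 7.26598×10^-6 s = 1761 m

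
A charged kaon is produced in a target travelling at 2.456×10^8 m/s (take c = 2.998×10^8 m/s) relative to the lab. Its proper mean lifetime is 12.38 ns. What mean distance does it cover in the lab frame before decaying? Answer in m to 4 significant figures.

d ≈ 5.302 m

β = v/c = 2.456×10^8 / 2.998×10^8 = 0.819213
γ = 1/√(1 − 0.819213²) = 1.74371
Dilated lifetime: Δt = γτ₀ = 1.74371 × 12.38 ns = 21.5871 ns
d = vΔt = 0.819213c × 21.5871 ns = 2.45600×10^8 m/s × 2.15871×10^-8 s = 5.302 m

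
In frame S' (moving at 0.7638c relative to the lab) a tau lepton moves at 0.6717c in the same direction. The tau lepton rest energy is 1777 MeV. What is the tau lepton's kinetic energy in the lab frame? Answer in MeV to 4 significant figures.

u_lab = (0.6717 + 0.7638)/(1 + 0.6717×0.7638) = 0.9487494
γ = 1/√(1 − 0.9487494²) = 3.16426
K = (γ − 1)m₀c² = (3.16426 − 1) × 1777 = 2.16426 × 1777 = 3846 MeV

K ≈ 3846 MeV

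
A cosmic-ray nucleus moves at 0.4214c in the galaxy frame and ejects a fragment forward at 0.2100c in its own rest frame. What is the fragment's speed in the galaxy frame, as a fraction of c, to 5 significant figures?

Compose boost 2: (0.2100 + 0.4214)/(1 + 0.2100×0.4214) = 0.63140/1.088494 = 0.58007

u ≈ 0.58007c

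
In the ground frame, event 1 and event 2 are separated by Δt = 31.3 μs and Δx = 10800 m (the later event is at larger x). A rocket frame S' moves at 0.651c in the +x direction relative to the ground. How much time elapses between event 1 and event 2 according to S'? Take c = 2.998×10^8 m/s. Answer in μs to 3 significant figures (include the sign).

γ = 1/√(1 − 0.651²) = 1.3174
Δt' = γ(Δt − vΔx/c²) = 1.3174 × (31.3 μs − 0.651×10800 m / (2.998×10^8 m/s))
= 1.3174 × (7.8484 μs) = 10.3 μs

Δt' ≈ 10.3 μs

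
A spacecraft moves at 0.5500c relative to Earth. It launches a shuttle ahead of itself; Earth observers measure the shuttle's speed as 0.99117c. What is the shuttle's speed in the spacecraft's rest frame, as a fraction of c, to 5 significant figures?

Inverse velocity addition: u' = (u − v)/(1 − uv/c²)
= (0.99117 − 0.5500)/(1 − 0.99117×0.5500) = 0.44117/0.4548565 = 0.96991

u' ≈ 0.96991c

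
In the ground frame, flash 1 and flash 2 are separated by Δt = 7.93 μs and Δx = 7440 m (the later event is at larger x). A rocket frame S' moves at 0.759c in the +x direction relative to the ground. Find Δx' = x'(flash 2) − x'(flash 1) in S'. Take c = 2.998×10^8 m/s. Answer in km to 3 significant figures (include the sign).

Δx' ≈ 8.66 km

γ = 1/√(1 − 0.759²) = 1.5359
Δx' = γ(Δx − vΔt) = 1.5359 × (7440 m − 0.759×(2.998×10^8 m/s)×7.93×10^-6 s)
= 1.5359 × (5635.5 m) = 8.66 km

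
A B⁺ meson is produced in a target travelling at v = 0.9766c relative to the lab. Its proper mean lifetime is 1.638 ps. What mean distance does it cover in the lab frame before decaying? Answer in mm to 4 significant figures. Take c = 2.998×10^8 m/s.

γ = 1/√(1 − 0.9766²) = 4.64978
Dilated lifetime: Δt = γτ₀ = 4.64978 × 1.638 ps = 7.61634 ps
d = vΔt = 0.9766c × 7.61634 ps = 2.92785×10^8 m/s × 7.61634×10^-12 s = 2.230 mm

d ≈ 2.230 mm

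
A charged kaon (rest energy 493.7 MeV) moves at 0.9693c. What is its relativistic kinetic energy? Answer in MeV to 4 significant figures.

γ = 1/√(1 − 0.9693²) = 4.06701
K = (γ − 1)m₀c² = (4.06701 − 1) × 493.7 MeV = 3.06701 × 493.7 MeV = 1514 MeV

K ≈ 1514 MeV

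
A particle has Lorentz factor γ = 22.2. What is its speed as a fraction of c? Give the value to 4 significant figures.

β ≈ 0.9990

β = √(1 − 1/γ²) = √(1 − 1/22.2²) = √(0.997971) = 0.9990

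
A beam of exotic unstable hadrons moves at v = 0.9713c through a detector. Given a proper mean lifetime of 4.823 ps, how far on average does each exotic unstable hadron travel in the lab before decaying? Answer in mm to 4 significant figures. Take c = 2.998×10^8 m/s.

γ = 1/√(1 − 0.9713²) = 4.20419
Dilated lifetime: Δt = γτ₀ = 4.20419 × 4.823 ps = 20.2768 ps
d = vΔt = 0.9713c × 20.2768 ps = 2.91196×10^8 m/s × 2.02768×10^-11 s = 5.905 mm

d ≈ 5.905 mm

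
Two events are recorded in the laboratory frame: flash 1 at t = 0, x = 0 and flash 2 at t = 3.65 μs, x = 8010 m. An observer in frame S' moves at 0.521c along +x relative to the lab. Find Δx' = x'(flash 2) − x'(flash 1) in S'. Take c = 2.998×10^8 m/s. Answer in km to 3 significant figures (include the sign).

Δx' ≈ 8.72 km

γ = 1/√(1 − 0.521²) = 1.1716
Δx' = γ(Δx − vΔt) = 1.1716 × (8010 m − 0.521×(2.998×10^8 m/s)×3.65×10^-6 s)
= 1.1716 × (7439.9 m) = 8.72 km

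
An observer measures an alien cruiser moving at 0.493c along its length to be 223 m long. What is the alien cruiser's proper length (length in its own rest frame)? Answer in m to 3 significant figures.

L₀ ≈ 256 m

γ = 1/√(1 − 0.493²) = 1.1494
L₀ = γL = 1.1494 × 223 = 256 m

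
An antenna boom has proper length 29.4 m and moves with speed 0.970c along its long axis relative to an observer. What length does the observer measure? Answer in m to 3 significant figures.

γ = 1/√(1 − 0.970²) = 4.1135
Length contraction: L = L₀/γ = 29.4/4.1135 = 7.15 m

L ≈ 7.15 m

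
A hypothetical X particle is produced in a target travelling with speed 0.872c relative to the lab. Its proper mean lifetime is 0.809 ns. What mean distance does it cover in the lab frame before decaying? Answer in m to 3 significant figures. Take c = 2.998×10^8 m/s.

d ≈ 0.432 m

γ = 1/√(1 − 0.872²) = 2.0429
Dilated lifetime: Δt = γτ₀ = 2.0429 × 0.809 ns = 1.6527 ns
d = vΔt = 0.872c × 1.6527 ns = 2.6143×10^8 m/s × 1.6527×10^-9 s = 0.432 m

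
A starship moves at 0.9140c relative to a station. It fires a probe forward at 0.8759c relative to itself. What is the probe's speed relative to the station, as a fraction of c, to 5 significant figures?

u ≈ 0.99407c

Relativistic velocity addition: u = (u' + v)/(1 + u'v/c²)
= (0.8759 + 0.9140)/(1 + 0.8759×0.9140) = 1.7899/1.800573 = 0.99407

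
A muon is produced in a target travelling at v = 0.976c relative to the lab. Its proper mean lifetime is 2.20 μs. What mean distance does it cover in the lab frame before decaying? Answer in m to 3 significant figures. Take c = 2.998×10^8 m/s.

γ = 1/√(1 − 0.976²) = 4.5920
Dilated lifetime: Δt = γτ₀ = 4.5920 × 2.20 μs = 10.102 μs
d = vΔt = 0.976c × 10.102 μs = 2.9260×10^8 m/s × 1.0102×10^-5 s = 2960 m

d ≈ 2960 m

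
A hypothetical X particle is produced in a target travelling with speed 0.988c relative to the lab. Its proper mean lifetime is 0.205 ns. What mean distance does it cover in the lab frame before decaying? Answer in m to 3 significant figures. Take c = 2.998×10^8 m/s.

d ≈ 0.393 m

γ = 1/√(1 − 0.988²) = 6.4744
Dilated lifetime: Δt = γτ₀ = 6.4744 × 0.205 ns = 1.3273 ns
d = vΔt = 0.988c × 1.3273 ns = 2.9620×10^8 m/s × 1.3273×10^-9 s = 0.393 m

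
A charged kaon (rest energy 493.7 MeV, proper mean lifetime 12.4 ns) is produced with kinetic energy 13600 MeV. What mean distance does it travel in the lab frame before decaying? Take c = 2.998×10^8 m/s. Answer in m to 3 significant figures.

d ≈ 106 m

γ = 1 + K/(m₀c²) = 1 + 13600/493.7 = 28.547
β = √(1 − 1/γ²) = 0.99939
Dilated lifetime: γτ₀ = 28.547 × 12.4 ns = 353.98 ns
d = βc·γτ₀ = 0.99939 × (2.998×10^8 m/s) × 3.5398×10^-7 s = 106 m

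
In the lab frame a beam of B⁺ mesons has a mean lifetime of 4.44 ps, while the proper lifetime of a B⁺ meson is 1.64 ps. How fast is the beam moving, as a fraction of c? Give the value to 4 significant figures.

γ = Δt/τ₀ = 4.44/1.64 = 2.70732
β = √(1 − 1/γ²) = √(1 − 1/2.70732²) = 0.9293

β ≈ 0.9293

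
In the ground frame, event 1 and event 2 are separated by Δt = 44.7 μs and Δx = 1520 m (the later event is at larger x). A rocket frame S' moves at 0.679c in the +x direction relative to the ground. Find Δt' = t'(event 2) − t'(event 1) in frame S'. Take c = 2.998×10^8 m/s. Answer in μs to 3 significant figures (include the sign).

γ = 1/√(1 − 0.679²) = 1.3621
Δt' = γ(Δt − vΔx/c²) = 1.3621 × (44.7 μs − 0.679×1520 m / (2.998×10^8 m/s))
= 1.3621 × (41.257 μs) = 56.2 μs

Δt' ≈ 56.2 μs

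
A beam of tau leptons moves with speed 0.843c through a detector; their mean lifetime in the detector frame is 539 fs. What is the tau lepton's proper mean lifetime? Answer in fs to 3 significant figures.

τ₀ ≈ 290 fs

γ = 1/√(1 − 0.843²) = 1.8590
Proper time: τ₀ = Δt/γ = 539/1.8590 = 290 fs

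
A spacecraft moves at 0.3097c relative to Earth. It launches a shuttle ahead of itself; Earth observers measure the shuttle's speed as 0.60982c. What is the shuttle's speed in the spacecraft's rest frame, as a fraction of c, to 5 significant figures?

Inverse velocity addition: u' = (u − v)/(1 − uv/c²)
= (0.60982 − 0.3097)/(1 − 0.60982×0.3097) = 0.30012/0.8111387 = 0.37000

u' ≈ 0.37000c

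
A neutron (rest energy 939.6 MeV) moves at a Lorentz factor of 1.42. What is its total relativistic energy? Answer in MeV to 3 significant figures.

γ = 1.42 (given)
E = γm₀c² = 1.42 × 939.6 MeV = 1330 MeV

E ≈ 1330 MeV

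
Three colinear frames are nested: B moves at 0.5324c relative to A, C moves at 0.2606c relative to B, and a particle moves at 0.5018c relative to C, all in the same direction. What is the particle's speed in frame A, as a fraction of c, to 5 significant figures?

u ≈ 0.88791c

Compose boost 2: (0.2606 + 0.5324)/(1 + 0.2606×0.5324) = 0.79300/1.138743 = 0.6963816
Compose boost 3: (0.5018 + 0.6963816)/(1 + 0.5018×0.6963816) = 1.198182/1.349444 = 0.88791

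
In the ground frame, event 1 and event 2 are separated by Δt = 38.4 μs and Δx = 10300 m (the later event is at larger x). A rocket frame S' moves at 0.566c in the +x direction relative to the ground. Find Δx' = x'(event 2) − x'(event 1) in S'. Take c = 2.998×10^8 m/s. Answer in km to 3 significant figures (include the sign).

γ = 1/√(1 − 0.566²) = 1.2130
Δx' = γ(Δx − vΔt) = 1.2130 × (10300 m − 0.566×(2.998×10^8 m/s)×38.4×10^-6 s)
= 1.2130 × (3784.0 m) = 4.59 km

Δx' ≈ 4.59 km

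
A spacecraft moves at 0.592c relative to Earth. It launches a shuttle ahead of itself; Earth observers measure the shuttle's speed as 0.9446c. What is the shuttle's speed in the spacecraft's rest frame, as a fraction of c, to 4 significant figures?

Inverse velocity addition: u' = (u − v)/(1 − uv/c²)
= (0.9446 − 0.592)/(1 − 0.9446×0.592) = 0.3526/0.440797 = 0.7999

u' ≈ 0.7999c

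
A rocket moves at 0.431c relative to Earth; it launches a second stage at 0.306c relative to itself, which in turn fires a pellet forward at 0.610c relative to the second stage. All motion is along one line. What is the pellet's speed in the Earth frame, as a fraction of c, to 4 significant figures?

Compose boost 2: (0.306 + 0.431)/(1 + 0.306×0.431) = 0.7370/1.13189 = 0.651126
Compose boost 3: (0.610 + 0.651126)/(1 + 0.610×0.651126) = 1.26113/1.39719 = 0.9026

u ≈ 0.9026c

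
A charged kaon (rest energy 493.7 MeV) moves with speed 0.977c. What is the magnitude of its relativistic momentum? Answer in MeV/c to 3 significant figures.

γ = 1/√(1 − 0.977²) = 4.6896
p = γβm₀c = 4.6896 × 0.977 × 493.7 MeV/c = 2260 MeV/c

p ≈ 2260 MeV/c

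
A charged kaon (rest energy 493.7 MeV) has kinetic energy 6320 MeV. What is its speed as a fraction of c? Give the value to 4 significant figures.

γ = 1 + K/(m₀c²) = 1 + 6320/493.7 = 13.8013
β = √(1 − 1/γ²) = 0.9974

β ≈ 0.9974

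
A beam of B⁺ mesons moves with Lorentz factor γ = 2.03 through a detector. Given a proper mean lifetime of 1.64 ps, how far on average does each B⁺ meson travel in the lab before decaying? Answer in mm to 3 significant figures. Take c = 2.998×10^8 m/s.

d ≈ 0.869 mm

β = √(1 − 1/γ²) = √(1 − 1/2.03²) = 0.87025
Dilated lifetime: Δt = γτ₀ = 2.03 × 1.64 ps = 3.3292 ps
d = vΔt = 0.87025c × 3.3292 ps = 2.6090×10^8 m/s × 3.3292×10^-12 s = 0.869 mm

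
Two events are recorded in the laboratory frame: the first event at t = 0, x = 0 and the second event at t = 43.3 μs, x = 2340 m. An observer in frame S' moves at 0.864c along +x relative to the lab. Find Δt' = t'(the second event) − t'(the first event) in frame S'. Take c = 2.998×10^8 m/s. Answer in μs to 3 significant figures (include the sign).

γ = 1/√(1 − 0.864²) = 1.9861
Δt' = γ(Δt − vΔx/c²) = 1.9861 × (43.3 μs − 0.864×2340 m / (2.998×10^8 m/s))
= 1.9861 × (36.556 μs) = 72.6 μs

Δt' ≈ 72.6 μs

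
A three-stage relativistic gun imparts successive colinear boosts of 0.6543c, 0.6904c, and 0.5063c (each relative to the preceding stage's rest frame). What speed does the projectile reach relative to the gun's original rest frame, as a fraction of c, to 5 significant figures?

Compose boost 2: (0.6904 + 0.6543)/(1 + 0.6904×0.6543) = 1.3447/1.451729 = 0.9262750
Compose boost 3: (0.5063 + 0.9262750)/(1 + 0.5063×0.9262750) = 1.432575/1.468973 = 0.97522

u ≈ 0.97522c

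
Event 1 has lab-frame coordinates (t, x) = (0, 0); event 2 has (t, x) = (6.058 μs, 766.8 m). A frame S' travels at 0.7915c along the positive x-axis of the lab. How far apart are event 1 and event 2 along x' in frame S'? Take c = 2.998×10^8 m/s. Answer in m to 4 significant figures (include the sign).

γ = 1/√(1 − 0.7915²) = 1.63621
Δx' = γ(Δx − vΔt) = 1.63621 × (766.8 m − 0.7915×(2.998×10^8 m/s)×6.058×10^-6 s)
= 1.63621 × (-670.713 m) = -1097 m

Δx' ≈ -1097 m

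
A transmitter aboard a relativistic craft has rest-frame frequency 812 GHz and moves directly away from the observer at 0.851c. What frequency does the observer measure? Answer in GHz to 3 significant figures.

f_obs ≈ 230 GHz

Relativistic Doppler: f_obs = f_src √((1−β)/(1+β))
= 812 × √(0.14900/1.8510) = 812 × 0.28372 = 230 GHz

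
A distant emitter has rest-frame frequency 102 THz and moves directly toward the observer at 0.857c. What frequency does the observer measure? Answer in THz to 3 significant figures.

f_obs ≈ 368 THz

Relativistic Doppler: f_obs = f_src √((1+β)/(1−β))
= 102 × √(1.8570/0.14300) = 102 × 3.6036 = 368 THz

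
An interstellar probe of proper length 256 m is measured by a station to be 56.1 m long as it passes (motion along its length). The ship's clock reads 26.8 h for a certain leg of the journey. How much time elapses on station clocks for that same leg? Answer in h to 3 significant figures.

Δt ≈ 122 h

Length contraction ⇒ γ = L₀/L = 256/56.1 = 4.5633
Time dilation: Δt = γτ₀ = 4.5633 × 26.8 h = 122 h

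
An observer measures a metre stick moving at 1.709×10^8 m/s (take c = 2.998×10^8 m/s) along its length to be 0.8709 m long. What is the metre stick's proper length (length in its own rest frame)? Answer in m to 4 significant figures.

L₀ ≈ 1.060 m

β = v/c = 1.709×10^8 / 2.998×10^8 = 0.570047
γ = 1/√(1 − 0.570047²) = 1.21712
L₀ = γL = 1.21712 × 0.8709 = 1.060 m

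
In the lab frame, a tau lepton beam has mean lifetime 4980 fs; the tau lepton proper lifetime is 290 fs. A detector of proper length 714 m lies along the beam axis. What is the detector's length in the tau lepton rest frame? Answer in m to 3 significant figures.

L ≈ 41.6 m

Time dilation ⇒ γ = Δt/τ₀ = 4980/290 = 17.172
Length contraction: L = L₀/γ = 714/17.172 = 41.6 m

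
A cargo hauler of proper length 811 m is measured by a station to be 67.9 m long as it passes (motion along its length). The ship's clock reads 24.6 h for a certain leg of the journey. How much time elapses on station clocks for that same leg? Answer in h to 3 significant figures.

Δt ≈ 294 h

Length contraction ⇒ γ = L₀/L = 811/67.9 = 11.944
Time dilation: Δt = γτ₀ = 11.944 × 24.6 h = 294 h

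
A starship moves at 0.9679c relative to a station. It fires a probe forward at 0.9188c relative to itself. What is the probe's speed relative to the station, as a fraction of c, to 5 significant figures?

Relativistic velocity addition: u = (u' + v)/(1 + u'v/c²)
= (0.9188 + 0.9679)/(1 + 0.9188×0.9679) = 1.8867/1.889307 = 0.99862

u ≈ 0.99862c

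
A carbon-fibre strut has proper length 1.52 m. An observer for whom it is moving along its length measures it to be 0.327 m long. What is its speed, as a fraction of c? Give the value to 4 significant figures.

β ≈ 0.9766

γ = L₀/L = 1.52/0.327 = 4.64832
β = √(1 − 1/γ²) = 0.9766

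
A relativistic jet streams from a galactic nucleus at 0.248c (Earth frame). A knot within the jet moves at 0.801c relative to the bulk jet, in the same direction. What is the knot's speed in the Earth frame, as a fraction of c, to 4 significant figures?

Relativistic velocity addition: u = (u' + v)/(1 + u'v/c²)
= (0.801 + 0.248)/(1 + 0.801×0.248) = 1.049/1.19865 = 0.8752

u ≈ 0.8752c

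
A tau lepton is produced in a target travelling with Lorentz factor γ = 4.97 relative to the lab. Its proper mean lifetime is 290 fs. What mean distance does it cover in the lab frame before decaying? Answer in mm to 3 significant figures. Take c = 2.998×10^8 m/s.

β = √(1 − 1/γ²) = √(1 − 1/4.97²) = 0.97955
Dilated lifetime: Δt = γτ₀ = 4.97 × 290 fs = 1441.3 fs
d = vΔt = 0.97955c × 1441.3 fs = 2.9367×10^8 m/s × 1.4413×10^-12 s = 0.423 mm

d ≈ 0.423 mm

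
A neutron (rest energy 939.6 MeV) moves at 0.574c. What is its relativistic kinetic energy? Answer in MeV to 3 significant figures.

K ≈ 208 MeV

γ = 1/√(1 − 0.574²) = 1.2212
K = (γ − 1)m₀c² = (1.2212 − 1) × 939.6 MeV = 0.22122 × 939.6 MeV = 208 MeV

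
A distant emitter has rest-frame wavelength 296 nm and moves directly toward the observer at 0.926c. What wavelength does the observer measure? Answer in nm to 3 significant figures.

λ_obs ≈ 58.0 nm

Relativistic Doppler: λ_obs = λ_src √((1−β)/(1+β))
= 296 × √(0.074000/1.9260) = 296 × 0.19601 = 58.0 nm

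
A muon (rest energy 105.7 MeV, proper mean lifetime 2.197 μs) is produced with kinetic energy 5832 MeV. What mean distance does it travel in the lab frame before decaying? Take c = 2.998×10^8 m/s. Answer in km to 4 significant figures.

γ = 1 + K/(m₀c²) = 1 + 5832/105.7 = 56.1750
β = √(1 − 1/γ²) = 0.999842
Dilated lifetime: γτ₀ = 56.1750 × 2.197 μs = 123.417 μs
d = βc·γτ₀ = 0.999842 × (2.998×10^8 m/s) × 0.000123417 s = 36.99 km

d ≈ 36.99 km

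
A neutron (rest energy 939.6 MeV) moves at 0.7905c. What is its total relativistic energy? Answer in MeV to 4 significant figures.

E ≈ 1534 MeV

γ = 1/√(1 − 0.7905²) = 1.63275
E = γm₀c² = 1.63275 × 939.6 MeV = 1534 MeV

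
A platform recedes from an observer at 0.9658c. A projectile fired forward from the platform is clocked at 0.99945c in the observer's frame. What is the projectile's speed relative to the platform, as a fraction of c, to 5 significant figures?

u' ≈ 0.96887c

Inverse velocity addition: u' = (u − v)/(1 − uv/c²)
= (0.99945 − 0.9658)/(1 − 0.99945×0.9658) = 0.033650/0.03473119 = 0.96887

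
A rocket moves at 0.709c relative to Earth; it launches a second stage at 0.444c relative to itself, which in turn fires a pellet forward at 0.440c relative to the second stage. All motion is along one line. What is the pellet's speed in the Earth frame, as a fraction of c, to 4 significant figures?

u ≈ 0.9503c

Compose boost 2: (0.444 + 0.709)/(1 + 0.444×0.709) = 1.153/1.31480 = 0.876942
Compose boost 3: (0.440 + 0.876942)/(1 + 0.440×0.876942) = 1.31694/1.38585 = 0.9503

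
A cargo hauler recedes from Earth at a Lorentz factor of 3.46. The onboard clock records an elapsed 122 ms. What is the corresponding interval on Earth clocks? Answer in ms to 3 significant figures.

γ = 3.46 (given)
Time dilation: Δt = γτ₀ = 3.46 × 122 ms = 422 ms

Δt ≈ 422 ms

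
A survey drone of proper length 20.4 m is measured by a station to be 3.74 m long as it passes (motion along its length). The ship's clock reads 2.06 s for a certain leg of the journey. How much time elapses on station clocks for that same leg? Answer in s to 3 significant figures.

Δt ≈ 11.2 s

Length contraction ⇒ γ = L₀/L = 20.4/3.74 = 5.4545
Time dilation: Δt = γτ₀ = 5.4545 × 2.06 s = 11.2 s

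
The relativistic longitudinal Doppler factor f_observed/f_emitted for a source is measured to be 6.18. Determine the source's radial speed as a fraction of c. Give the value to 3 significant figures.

f_obs/f_src = √((1+β)/(1−β)) = 6.18  ⇒  (1+β)/(1−β) = 38.192
β = |1 − D²|/(1 + D²) = |1 − 38.192|/(1 + 38.192) = 0.949

β ≈ 0.949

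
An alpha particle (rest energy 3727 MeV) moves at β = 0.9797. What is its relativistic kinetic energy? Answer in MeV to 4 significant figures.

K ≈ 14860 MeV

γ = 1/√(1 − 0.9797²) = 4.98830
K = (γ − 1)m₀c² = (4.98830 − 1) × 3727 MeV = 3.98830 × 3727 MeV = 14860 MeV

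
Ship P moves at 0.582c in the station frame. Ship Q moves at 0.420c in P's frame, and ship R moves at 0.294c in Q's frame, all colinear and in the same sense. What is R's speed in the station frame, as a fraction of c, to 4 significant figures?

u ≈ 0.8888c

Compose boost 2: (0.420 + 0.582)/(1 + 0.420×0.582) = 1.002/1.24444 = 0.805181
Compose boost 3: (0.294 + 0.805181)/(1 + 0.294×0.805181) = 1.09918/1.23672 = 0.8888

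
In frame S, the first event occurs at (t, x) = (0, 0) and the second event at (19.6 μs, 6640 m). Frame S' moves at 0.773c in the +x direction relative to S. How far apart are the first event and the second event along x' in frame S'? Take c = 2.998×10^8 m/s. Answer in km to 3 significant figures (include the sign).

γ = 1/√(1 − 0.773²) = 1.5763
Δx' = γ(Δx − vΔt) = 1.5763 × (6640 m − 0.773×(2.998×10^8 m/s)×19.6×10^-6 s)
= 1.5763 × (2097.8 m) = 3.31 km

Δx' ≈ 3.31 km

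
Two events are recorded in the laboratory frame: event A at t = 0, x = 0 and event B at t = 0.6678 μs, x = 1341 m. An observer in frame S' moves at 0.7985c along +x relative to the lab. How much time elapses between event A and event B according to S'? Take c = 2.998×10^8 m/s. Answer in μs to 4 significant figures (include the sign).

γ = 1/√(1 − 0.7985²) = 1.66114
Δt' = γ(Δt − vΔx/c²) = 1.66114 × (0.6678 μs − 0.7985×1341 m / (2.998×10^8 m/s))
= 1.66114 × (-2.90388 μs) = -4.824 μs

Δt' ≈ -4.824 μs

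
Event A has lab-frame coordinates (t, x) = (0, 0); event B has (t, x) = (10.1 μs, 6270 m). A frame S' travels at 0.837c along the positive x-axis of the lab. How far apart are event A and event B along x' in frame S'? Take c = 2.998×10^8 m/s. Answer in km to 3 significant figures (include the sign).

γ = 1/√(1 − 0.837²) = 1.8275
Δx' = γ(Δx − vΔt) = 1.8275 × (6270 m − 0.837×(2.998×10^8 m/s)×10.1×10^-6 s)
= 1.8275 × (3735.6 m) = 6.83 km

Δx' ≈ 6.83 km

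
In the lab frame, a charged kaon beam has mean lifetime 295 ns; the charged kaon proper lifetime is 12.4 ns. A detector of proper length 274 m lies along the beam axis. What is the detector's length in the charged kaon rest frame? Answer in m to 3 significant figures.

Time dilation ⇒ γ = Δt/τ₀ = 295/12.4 = 23.790
Length contraction: L = L₀/γ = 274/23.790 = 11.5 m

L ≈ 11.5 m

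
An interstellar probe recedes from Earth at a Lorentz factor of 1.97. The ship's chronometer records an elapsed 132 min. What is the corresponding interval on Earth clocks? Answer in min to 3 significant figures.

γ = 1.97 (given)
Time dilation: Δt = γτ₀ = 1.97 × 132 min = 260 min

Δt ≈ 260 min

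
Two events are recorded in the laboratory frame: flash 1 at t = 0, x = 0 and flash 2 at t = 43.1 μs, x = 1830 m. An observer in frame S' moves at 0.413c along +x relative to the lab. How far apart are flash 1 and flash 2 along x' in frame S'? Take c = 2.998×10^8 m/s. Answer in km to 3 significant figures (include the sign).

Δx' ≈ -3.85 km

γ = 1/√(1 − 0.413²) = 1.0980
Δx' = γ(Δx − vΔt) = 1.0980 × (1830 m − 0.413×(2.998×10^8 m/s)×43.1×10^-6 s)
= 1.0980 × (-3506.5 m) = -3.85 km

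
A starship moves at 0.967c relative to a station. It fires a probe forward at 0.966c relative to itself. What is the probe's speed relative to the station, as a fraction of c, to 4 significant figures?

Relativistic velocity addition: u = (u' + v)/(1 + u'v/c²)
= (0.966 + 0.967)/(1 + 0.966×0.967) = 1.933/1.93412 = 0.9994

u ≈ 0.9994c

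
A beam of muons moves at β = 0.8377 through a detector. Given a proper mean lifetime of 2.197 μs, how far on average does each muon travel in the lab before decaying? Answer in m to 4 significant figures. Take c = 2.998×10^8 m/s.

γ = 1/√(1 − 0.8377²) = 1.83106
Dilated lifetime: Δt = γτ₀ = 1.83106 × 2.197 μs = 4.02285 μs
d = vΔt = 0.8377c × 4.02285 μs = 2.51142×10^8 m/s × 4.02285×10^-6 s = 1010 m

d ≈ 1010 m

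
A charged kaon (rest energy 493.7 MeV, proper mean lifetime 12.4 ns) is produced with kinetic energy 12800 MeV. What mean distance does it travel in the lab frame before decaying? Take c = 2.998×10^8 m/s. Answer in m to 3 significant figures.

γ = 1 + K/(m₀c²) = 1 + 12800/493.7 = 26.927
β = √(1 − 1/γ²) = 0.99931
Dilated lifetime: γτ₀ = 26.927 × 12.4 ns = 333.89 ns
d = βc·γτ₀ = 0.99931 × (2.998×10^8 m/s) × 3.3389×10^-7 s = 100 m

d ≈ 100 m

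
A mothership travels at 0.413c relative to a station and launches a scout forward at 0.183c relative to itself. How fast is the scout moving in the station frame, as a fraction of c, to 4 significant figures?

Compose boost 2: (0.183 + 0.413)/(1 + 0.183×0.413) = 0.5960/1.07558 = 0.5541

u ≈ 0.5541c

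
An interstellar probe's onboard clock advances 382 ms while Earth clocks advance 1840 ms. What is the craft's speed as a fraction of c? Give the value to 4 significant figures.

β ≈ 0.9782

γ = Δt/τ₀ = 1840/382 = 4.81675
β = √(1 − 1/γ²) = √(1 − 1/4.81675²) = 0.9782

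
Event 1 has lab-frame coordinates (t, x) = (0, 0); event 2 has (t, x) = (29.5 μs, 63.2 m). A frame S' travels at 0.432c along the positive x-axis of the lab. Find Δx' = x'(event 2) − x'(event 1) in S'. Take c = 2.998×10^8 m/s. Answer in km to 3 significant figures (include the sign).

γ = 1/√(1 − 0.432²) = 1.1088
Δx' = γ(Δx − vΔt) = 1.1088 × (63.2 m − 0.432×(2.998×10^8 m/s)×29.5×10^-6 s)
= 1.1088 × (-3757.5 m) = -4.17 km

Δx' ≈ -4.17 km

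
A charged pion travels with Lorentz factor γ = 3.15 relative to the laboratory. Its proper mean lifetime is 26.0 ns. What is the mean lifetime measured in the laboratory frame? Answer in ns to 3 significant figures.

γ = 3.15 (given)
Time dilation: Δt = γτ₀ = 3.15 × 26.0 ns = 81.9 ns

Δt ≈ 81.9 ns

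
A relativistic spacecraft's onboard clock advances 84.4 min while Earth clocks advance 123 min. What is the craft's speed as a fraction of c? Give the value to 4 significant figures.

β ≈ 0.7274

γ = Δt/τ₀ = 123/84.4 = 1.45735
β = √(1 − 1/γ²) = √(1 − 1/1.45735²) = 0.7274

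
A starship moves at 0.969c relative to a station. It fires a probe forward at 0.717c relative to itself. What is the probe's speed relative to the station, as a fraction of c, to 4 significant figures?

Relativistic velocity addition: u = (u' + v)/(1 + u'v/c²)
= (0.717 + 0.969)/(1 + 0.717×0.969) = 1.686/1.69477 = 0.9948

u ≈ 0.9948c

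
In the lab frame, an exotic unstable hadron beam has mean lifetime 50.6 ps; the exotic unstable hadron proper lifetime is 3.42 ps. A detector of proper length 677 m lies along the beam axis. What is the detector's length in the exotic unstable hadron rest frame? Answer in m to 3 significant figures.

L ≈ 45.8 m

Time dilation ⇒ γ = Δt/τ₀ = 50.6/3.42 = 14.795
Length contraction: L = L₀/γ = 677/14.795 = 45.8 m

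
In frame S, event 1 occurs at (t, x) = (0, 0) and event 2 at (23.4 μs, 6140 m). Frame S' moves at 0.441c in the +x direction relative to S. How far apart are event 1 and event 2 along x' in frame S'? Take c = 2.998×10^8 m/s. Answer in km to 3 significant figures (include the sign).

γ = 1/√(1 − 0.441²) = 1.1142
Δx' = γ(Δx − vΔt) = 1.1142 × (6140 m − 0.441×(2.998×10^8 m/s)×23.4×10^-6 s)
= 1.1142 × (3046.2 m) = 3.39 km

Δx' ≈ 3.39 km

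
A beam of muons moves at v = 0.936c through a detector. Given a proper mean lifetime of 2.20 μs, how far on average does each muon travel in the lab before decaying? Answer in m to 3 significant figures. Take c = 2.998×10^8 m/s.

γ = 1/√(1 − 0.936²) = 2.8409
Dilated lifetime: Δt = γτ₀ = 2.8409 × 2.20 μs = 6.2500 μs
d = vΔt = 0.936c × 6.2500 μs = 2.8061×10^8 m/s × 6.2500×10^-6 s = 1750 m

d ≈ 1750 m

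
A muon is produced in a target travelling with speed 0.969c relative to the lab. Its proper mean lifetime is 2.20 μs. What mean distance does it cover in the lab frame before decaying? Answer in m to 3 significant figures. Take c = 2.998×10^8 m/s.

γ = 1/√(1 − 0.969²) = 4.0476
Dilated lifetime: Δt = γτ₀ = 4.0476 × 2.20 μs = 8.9047 μs
d = vΔt = 0.969c × 8.9047 μs = 2.9051×10^8 m/s × 8.9047×10^-6 s = 2590 m

d ≈ 2590 m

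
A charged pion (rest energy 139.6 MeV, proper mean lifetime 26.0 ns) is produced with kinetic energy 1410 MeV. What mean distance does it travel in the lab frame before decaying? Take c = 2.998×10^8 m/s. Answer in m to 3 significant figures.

d ≈ 86.2 m

γ = 1 + K/(m₀c²) = 1 + 1410/139.6 = 11.100
β = √(1 − 1/γ²) = 0.99593
Dilated lifetime: γτ₀ = 11.100 × 26.0 ns = 288.61 ns
d = βc·γτ₀ = 0.99593 × (2.998×10^8 m/s) × 2.8861×10^-7 s = 86.2 m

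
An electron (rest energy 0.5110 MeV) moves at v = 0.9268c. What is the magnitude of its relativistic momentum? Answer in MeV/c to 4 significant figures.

p ≈ 1.261 MeV/c

γ = 1/√(1 − 0.9268²) = 2.66272
p = γβm₀c = 2.66272 × 0.9268 × 0.5110 MeV/c = 1.261 MeV/c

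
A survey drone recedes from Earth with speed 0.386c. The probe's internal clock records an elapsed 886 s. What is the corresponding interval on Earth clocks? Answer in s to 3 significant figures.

γ = 1/√(1 − 0.386²) = 1.0840
Time dilation: Δt = γτ₀ = 1.0840 × 886 s = 960 s

Δt ≈ 960 s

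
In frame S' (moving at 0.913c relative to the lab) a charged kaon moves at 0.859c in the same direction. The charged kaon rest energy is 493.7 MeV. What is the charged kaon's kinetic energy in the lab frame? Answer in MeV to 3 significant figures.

K ≈ 3720 MeV

u_lab = (0.859 + 0.913)/(1 + 0.859×0.913) = 0.993125
γ = 1/√(1 − 0.993125²) = 8.5427
K = (γ − 1)m₀c² = (8.5427 − 1) × 493.7 = 7.5427 × 493.7 = 3720 MeV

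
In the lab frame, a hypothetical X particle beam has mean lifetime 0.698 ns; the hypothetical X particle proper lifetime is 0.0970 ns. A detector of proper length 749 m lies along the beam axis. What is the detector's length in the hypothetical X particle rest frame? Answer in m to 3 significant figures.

L ≈ 104 m

Time dilation ⇒ γ = Δt/τ₀ = 0.698/0.0970 = 7.1959
Length contraction: L = L₀/γ = 749/7.1959 = 104 m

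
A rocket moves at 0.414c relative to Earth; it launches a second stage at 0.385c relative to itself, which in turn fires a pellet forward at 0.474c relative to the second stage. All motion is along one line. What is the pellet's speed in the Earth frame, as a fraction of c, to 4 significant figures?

Compose boost 2: (0.385 + 0.414)/(1 + 0.385×0.414) = 0.7990/1.15939 = 0.689156
Compose boost 3: (0.474 + 0.689156)/(1 + 0.474×0.689156) = 1.16316/1.32666 = 0.8768

u ≈ 0.8768c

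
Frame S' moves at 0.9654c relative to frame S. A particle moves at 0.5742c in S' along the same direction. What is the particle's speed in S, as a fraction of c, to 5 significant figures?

u ≈ 0.99052c

Relativistic velocity addition: u = (u' + v)/(1 + u'v/c²)
= (0.5742 + 0.9654)/(1 + 0.5742×0.9654) = 1.5396/1.554333 = 0.99052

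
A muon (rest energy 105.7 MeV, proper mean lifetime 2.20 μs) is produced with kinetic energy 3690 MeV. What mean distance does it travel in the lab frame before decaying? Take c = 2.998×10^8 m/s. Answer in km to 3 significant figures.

d ≈ 23.7 km

γ = 1 + K/(m₀c²) = 1 + 3690/105.7 = 35.910
β = √(1 − 1/γ²) = 0.99961
Dilated lifetime: γτ₀ = 35.910 × 2.20 μs = 79.002 μs
d = βc·γτ₀ = 0.99961 × (2.998×10^8 m/s) × 7.9002×10^-5 s = 23.7 km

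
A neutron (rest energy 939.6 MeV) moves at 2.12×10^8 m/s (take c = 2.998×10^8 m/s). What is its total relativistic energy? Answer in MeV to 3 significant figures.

E ≈ 1330 MeV

β = v/c = 2.12×10^8 / 2.998×10^8 = 0.70714
γ = 1/√(1 − 0.70714²) = 1.4143
E = γm₀c² = 1.4143 × 939.6 MeV = 1330 MeV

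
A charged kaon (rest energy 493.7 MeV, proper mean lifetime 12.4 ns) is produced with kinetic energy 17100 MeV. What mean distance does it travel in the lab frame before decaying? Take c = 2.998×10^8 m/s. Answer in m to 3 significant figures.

d ≈ 132 m

γ = 1 + K/(m₀c²) = 1 + 17100/493.7 = 35.636
β = √(1 − 1/γ²) = 0.99961
Dilated lifetime: γτ₀ = 35.636 × 12.4 ns = 441.89 ns
d = βc·γτ₀ = 0.99961 × (2.998×10^8 m/s) × 4.4189×10^-7 s = 132 m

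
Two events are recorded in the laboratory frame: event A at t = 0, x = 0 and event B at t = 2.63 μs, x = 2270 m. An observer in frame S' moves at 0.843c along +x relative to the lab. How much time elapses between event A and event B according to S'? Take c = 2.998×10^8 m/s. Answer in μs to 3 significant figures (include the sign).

Δt' ≈ -6.98 μs

γ = 1/√(1 − 0.843²) = 1.8590
Δt' = γ(Δt − vΔx/c²) = 1.8590 × (2.63 μs − 0.843×2270 m / (2.998×10^8 m/s))
= 1.8590 × (-3.7530 μs) = -6.98 μs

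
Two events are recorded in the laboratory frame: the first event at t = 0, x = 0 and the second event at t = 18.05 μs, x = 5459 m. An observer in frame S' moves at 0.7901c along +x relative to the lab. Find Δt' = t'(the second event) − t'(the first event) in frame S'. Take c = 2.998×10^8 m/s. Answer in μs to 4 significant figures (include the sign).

Δt' ≈ 5.976 μs

γ = 1/√(1 − 0.7901²) = 1.63138
Δt' = γ(Δt − vΔx/c²) = 1.63138 × (18.05 μs − 0.7901×5459 m / (2.998×10^8 m/s))
= 1.63138 × (3.66322 μs) = 5.976 μs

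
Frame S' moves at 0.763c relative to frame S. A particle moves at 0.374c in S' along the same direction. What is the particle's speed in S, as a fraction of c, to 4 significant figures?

Relativistic velocity addition: u = (u' + v)/(1 + u'v/c²)
= (0.374 + 0.763)/(1 + 0.374×0.763) = 1.137/1.28536 = 0.8846

u ≈ 0.8846c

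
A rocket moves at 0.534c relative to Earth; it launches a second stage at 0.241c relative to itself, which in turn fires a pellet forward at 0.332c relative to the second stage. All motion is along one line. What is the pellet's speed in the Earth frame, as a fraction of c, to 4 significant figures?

Compose boost 2: (0.241 + 0.534)/(1 + 0.241×0.534) = 0.7750/1.12869 = 0.686634
Compose boost 3: (0.332 + 0.686634)/(1 + 0.332×0.686634) = 1.01863/1.22796 = 0.8295

u ≈ 0.8295c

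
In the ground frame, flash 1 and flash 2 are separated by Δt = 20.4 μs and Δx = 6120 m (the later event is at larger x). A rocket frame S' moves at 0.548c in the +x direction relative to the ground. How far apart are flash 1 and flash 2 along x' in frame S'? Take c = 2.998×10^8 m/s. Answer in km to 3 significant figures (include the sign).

γ = 1/√(1 − 0.548²) = 1.1955
Δx' = γ(Δx − vΔt) = 1.1955 × (6120 m − 0.548×(2.998×10^8 m/s)×20.4×10^-6 s)
= 1.1955 × (2768.5 m) = 3.31 km

Δx' ≈ 3.31 km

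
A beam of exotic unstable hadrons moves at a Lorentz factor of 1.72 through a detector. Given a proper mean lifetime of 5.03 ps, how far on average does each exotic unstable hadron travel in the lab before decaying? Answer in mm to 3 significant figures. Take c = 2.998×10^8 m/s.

d ≈ 2.11 mm

β = √(1 − 1/γ²) = √(1 − 1/1.72²) = 0.81362
Dilated lifetime: Δt = γτ₀ = 1.72 × 5.03 ps = 8.6516 ps
d = vΔt = 0.81362c × 8.6516 ps = 2.4392×10^8 m/s × 8.6516×10^-12 s = 2.11 mm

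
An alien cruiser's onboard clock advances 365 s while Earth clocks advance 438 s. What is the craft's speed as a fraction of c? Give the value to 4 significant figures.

β ≈ 0.5528

γ = Δt/τ₀ = 438/365 = 1.20000
β = √(1 − 1/γ²) = √(1 − 1/1.20000²) = 0.5528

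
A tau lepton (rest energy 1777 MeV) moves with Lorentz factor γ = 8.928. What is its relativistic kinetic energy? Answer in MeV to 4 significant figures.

K ≈ 14090 MeV

γ = 8.928 (given)
K = (γ − 1)m₀c² = (8.928 − 1) × 1777 MeV = 7.92800 × 1777 MeV = 14090 MeV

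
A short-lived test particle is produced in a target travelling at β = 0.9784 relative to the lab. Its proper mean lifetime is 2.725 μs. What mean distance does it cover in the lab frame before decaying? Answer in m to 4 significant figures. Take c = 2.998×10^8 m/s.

d ≈ 3867 m

γ = 1/√(1 − 0.9784²) = 4.83745
Dilated lifetime: Δt = γτ₀ = 4.83745 × 2.725 μs = 13.1820 μs
d = vΔt = 0.9784c × 13.1820 μs = 2.93324×10^8 m/s × 1.31820×10^-5 s = 3867 m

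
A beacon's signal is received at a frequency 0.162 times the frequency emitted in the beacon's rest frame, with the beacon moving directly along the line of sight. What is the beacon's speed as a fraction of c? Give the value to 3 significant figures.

f_obs/f_src = √((1−β)/(1+β)) = 0.162  ⇒  (1−β)/(1+β) = 0.026244
β = |1 − D²|/(1 + D²) = |1 − 0.026244|/(1 + 0.026244) = 0.949

β ≈ 0.949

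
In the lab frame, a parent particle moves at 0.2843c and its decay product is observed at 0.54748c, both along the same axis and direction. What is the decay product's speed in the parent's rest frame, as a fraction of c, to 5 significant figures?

u' ≈ 0.31169c

Inverse velocity addition: u' = (u − v)/(1 − uv/c²)
= (0.54748 − 0.2843)/(1 − 0.54748×0.2843) = 0.26318/0.8443514 = 0.31169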